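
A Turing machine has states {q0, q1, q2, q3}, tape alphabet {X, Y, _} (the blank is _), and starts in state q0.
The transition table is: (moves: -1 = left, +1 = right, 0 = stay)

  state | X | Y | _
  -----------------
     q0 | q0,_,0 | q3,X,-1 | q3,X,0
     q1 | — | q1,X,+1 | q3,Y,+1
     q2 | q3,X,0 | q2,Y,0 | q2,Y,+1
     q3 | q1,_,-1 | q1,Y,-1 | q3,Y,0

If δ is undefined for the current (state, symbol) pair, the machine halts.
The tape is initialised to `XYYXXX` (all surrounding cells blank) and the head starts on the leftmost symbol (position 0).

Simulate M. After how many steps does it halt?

10

q0 | _[X]YYXXX   read X → write _, move 0, go to q0
q0 | _[_]YYXXX   read _ → write X, move 0, go to q3
q3 | _[X]YYXXX   read X → write _, move -1, go to q1
q1 | [_]_YYXXX   read _ → write Y, move +1, go to q3
q3 | Y[_]YYXXX   read _ → write Y, move 0, go to q3
q3 | Y[Y]YYXXX   read Y → write Y, move -1, go to q1
q1 | [Y]YYYXXX   read Y → write X, move +1, go to q1
q1 | X[Y]YYXXX   read Y → write X, move +1, go to q1
q1 | XX[Y]YXXX   read Y → write X, move +1, go to q1
q1 | XXX[Y]XXX   read Y → write X, move +1, go to q1
q1 | XXXX[X]XX
M halts after 10 transitions.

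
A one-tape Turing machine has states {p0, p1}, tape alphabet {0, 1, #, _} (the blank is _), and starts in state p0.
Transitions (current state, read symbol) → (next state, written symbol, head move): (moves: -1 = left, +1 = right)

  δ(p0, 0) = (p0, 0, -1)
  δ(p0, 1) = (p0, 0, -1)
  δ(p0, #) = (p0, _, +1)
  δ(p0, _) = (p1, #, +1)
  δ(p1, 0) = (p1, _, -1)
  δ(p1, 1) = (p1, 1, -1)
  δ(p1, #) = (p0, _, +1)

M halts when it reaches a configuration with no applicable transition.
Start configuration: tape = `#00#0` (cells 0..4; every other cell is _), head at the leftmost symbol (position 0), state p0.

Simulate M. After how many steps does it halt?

15

p0 | [#]00#0_   read # → write _, move +1, go to p0
p0 | _[0]0#0_   read 0 → write 0, move -1, go to p0
p0 | [_]00#0_   read _ → write #, move +1, go to p1
p1 | #[0]0#0_   read 0 → write _, move -1, go to p1
p1 | [#]_0#0_   read # → write _, move +1, go to p0
p0 | _[_]0#0_   read _ → write #, move +1, go to p1
p1 | _#[0]#0_   read 0 → write _, move -1, go to p1
p1 | _[#]_#0_   read # → write _, move +1, go to p0
p0 | __[_]#0_   read _ → write #, move +1, go to p1
p1 | __#[#]0_   read # → write _, move +1, go to p0
p0 | __#_[0]_   read 0 → write 0, move -1, go to p0
p0 | __#[_]0_   read _ → write #, move +1, go to p1
p1 | __##[0]_   read 0 → write _, move -1, go to p1
p1 | __#[#]__   read # → write _, move +1, go to p0
p0 | __#_[_]_   read _ → write #, move +1, go to p1
p1 | __#_#[_]
M halts after 15 transitions.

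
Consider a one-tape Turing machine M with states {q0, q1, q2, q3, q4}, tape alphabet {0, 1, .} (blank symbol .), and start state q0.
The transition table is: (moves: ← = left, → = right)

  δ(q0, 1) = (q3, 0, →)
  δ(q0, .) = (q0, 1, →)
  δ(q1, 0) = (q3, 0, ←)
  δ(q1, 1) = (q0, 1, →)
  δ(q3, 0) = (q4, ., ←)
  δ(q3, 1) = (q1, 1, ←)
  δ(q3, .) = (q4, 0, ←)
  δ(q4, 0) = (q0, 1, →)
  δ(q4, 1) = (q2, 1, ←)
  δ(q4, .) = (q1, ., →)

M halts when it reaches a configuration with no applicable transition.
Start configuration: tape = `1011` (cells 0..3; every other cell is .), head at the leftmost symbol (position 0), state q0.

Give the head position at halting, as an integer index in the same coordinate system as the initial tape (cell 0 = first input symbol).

4

state=q0 head=0 tape=[1]011.   (q0,1)→(q3,0,→)
state=q3 head=1 tape=0[0]11.   (q3,0)→(q4,.,←)
state=q4 head=0 tape=[0].11.   (q4,0)→(q0,1,→)
state=q0 head=1 tape=1[.]11.   (q0,.)→(q0,1,→)
state=q0 head=2 tape=11[1]1.   (q0,1)→(q3,0,→)
state=q3 head=3 tape=110[1].   (q3,1)→(q1,1,←)
state=q1 head=2 tape=11[0]1.   (q1,0)→(q3,0,←)
state=q3 head=1 tape=1[1]01.   (q3,1)→(q1,1,←)
state=q1 head=0 tape=[1]101.   (q1,1)→(q0,1,→)
state=q0 head=1 tape=1[1]01.   (q0,1)→(q3,0,→)
state=q3 head=2 tape=10[0]1.   (q3,0)→(q4,.,←)
state=q4 head=1 tape=1[0].1.   (q4,0)→(q0,1,→)
state=q0 head=2 tape=11[.]1.   (q0,.)→(q0,1,→)
state=q0 head=3 tape=111[1].   (q0,1)→(q3,0,→)
state=q3 head=4 tape=1110[.]   (q3,.)→(q4,0,←)
state=q4 head=3 tape=111[0]0   (q4,0)→(q0,1,→)
state=q0 head=4 tape=1111[0]
At halt the head is at cell 4.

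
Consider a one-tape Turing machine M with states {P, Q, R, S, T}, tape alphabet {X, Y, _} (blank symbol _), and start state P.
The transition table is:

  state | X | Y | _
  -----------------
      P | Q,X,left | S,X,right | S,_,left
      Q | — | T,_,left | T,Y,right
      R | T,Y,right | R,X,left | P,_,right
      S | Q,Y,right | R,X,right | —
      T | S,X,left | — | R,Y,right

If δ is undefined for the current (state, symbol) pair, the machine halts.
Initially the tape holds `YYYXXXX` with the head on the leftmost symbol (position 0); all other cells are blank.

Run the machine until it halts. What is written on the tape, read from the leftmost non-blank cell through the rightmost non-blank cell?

XXXXXXYY

P | [Y]YYXXXX___   read Y → write X, move right, go to S
S | X[Y]YXXXX___   read Y → write X, move right, go to R
R | XX[Y]XXXX___   read Y → write X, move left, go to R
R | X[X]XXXXX___   read X → write Y, move right, go to T
T | XY[X]XXXX___   read X → write X, move left, go to S
S | X[Y]XXXXX___   read Y → write X, move right, go to R
R | XX[X]XXXX___   read X → write Y, move right, go to T
T | XXY[X]XXX___   read X → write X, move left, go to S
S | XX[Y]XXXX___   read Y → write X, move right, go to R
R | XXX[X]XXX___   read X → write Y, move right, go to T
T | XXXY[X]XX___   read X → write X, move left, go to S
S | XXX[Y]XXX___   read Y → write X, move right, go to R
R | XXXX[X]XX___   read X → write Y, move right, go to T
T | XXXXY[X]X___   read X → write X, move left, go to S
S | XXXX[Y]XX___   read Y → write X, move right, go to R
R | XXXXX[X]X___   read X → write Y, move right, go to T
T | XXXXXY[X]___   read X → write X, move left, go to S
S | XXXXX[Y]X___   read Y → write X, move right, go to R
R | XXXXXX[X]___   read X → write Y, move right, go to T
T | XXXXXXY[_]__   read _ → write Y, move right, go to R
R | XXXXXXYY[_]_   read _ → write _, move right, go to P
P | XXXXXXYY_[_]   read _ → write _, move left, go to S
S | XXXXXXYY[_]_
The non-blank tape span at halt is XXXXXXYY.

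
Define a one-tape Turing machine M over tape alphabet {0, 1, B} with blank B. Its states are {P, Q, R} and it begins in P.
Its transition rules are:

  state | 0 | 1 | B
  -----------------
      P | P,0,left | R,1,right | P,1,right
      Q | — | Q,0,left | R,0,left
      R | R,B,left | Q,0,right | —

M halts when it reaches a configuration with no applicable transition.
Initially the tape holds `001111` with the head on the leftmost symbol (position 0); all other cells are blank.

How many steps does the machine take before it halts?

8

P | BB[0]01111   read 0 → write 0, move left, go to P
P | B[B]001111   read B → write 1, move right, go to P
P | B1[0]01111   read 0 → write 0, move left, go to P
P | B[1]001111   read 1 → write 1, move right, go to R
R | B1[0]01111   read 0 → write B, move left, go to R
R | B[1]B01111   read 1 → write 0, move right, go to Q
Q | B0[B]01111   read B → write 0, move left, go to R
R | B[0]001111   read 0 → write B, move left, go to R
R | [B]B001111
M halts after 8 transitions.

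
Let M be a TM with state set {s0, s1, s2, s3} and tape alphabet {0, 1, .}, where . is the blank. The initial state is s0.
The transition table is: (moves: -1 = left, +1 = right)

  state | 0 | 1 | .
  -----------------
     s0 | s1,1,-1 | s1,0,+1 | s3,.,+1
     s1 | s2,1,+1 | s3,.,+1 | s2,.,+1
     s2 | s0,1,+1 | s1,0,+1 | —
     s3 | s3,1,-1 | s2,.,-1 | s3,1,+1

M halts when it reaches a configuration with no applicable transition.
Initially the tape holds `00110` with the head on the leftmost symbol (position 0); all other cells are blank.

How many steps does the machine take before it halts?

s0 | .[0]0110.   read 0 → write 1, move -1, go to s1
s1 | [.]10110.   read . → write ., move +1, go to s2
s2 | .[1]0110.   read 1 → write 0, move +1, go to s1
s1 | .0[0]110.   read 0 → write 1, move +1, go to s2
s2 | .01[1]10.   read 1 → write 0, move +1, go to s1
s1 | .010[1]0.   read 1 → write ., move +1, go to s3
s3 | .010.[0].   read 0 → write 1, move -1, go to s3
s3 | .010[.]1.   read . → write 1, move +1, go to s3
s3 | .0101[1].   read 1 → write ., move -1, go to s2
s2 | .010[1]..   read 1 → write 0, move +1, go to s1
s1 | .0100[.].   read . → write ., move +1, go to s2
s2 | .0100.[.]
M halts after 11 transitions.

11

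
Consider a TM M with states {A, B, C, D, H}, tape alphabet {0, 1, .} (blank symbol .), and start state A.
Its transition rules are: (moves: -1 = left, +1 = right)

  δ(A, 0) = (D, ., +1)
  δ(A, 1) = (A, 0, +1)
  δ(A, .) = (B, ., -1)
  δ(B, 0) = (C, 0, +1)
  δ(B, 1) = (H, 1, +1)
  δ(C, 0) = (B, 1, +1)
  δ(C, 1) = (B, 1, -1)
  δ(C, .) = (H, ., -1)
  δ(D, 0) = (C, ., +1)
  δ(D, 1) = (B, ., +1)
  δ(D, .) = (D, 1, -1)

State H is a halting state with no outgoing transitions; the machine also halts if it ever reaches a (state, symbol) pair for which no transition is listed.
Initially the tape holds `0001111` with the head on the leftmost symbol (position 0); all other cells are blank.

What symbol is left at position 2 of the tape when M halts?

1

state=A head=0 tape=[0]001111   (A,0)→(D,.,+1)
state=D head=1 tape=.[0]01111   (D,0)→(C,.,+1)
state=C head=2 tape=..[0]1111   (C,0)→(B,1,+1)
state=B head=3 tape=..1[1]111   (B,1)→(H,1,+1)
state=H head=4 tape=..11[1]11
Cell 2 holds 1 when M halts.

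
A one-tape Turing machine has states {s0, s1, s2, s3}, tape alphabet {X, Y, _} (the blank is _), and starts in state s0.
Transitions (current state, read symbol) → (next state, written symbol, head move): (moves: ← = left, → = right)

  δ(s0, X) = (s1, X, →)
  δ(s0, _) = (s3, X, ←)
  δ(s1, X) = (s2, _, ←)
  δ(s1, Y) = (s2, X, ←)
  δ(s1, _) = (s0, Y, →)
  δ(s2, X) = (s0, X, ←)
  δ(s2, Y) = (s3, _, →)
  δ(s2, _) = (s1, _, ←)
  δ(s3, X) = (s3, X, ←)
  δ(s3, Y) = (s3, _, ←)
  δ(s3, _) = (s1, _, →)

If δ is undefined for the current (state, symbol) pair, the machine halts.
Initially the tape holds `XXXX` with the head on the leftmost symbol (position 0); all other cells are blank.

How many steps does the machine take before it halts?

s0 | ____[X]XXX   read X → write X, move →, go to s1
s1 | ____X[X]XX   read X → write _, move ←, go to s2
s2 | ____[X]_XX   read X → write X, move ←, go to s0
s0 | ___[_]X_XX   read _ → write X, move ←, go to s3
s3 | __[_]XX_XX   read _ → write _, move →, go to s1
s1 | ___[X]X_XX   read X → write _, move ←, go to s2
s2 | __[_]_X_XX   read _ → write _, move ←, go to s1
s1 | _[_]__X_XX   read _ → write Y, move →, go to s0
s0 | _Y[_]_X_XX   read _ → write X, move ←, go to s3
s3 | _[Y]X_X_XX   read Y → write _, move ←, go to s3
s3 | [_]_X_X_XX   read _ → write _, move →, go to s1
s1 | _[_]X_X_XX   read _ → write Y, move →, go to s0
s0 | _Y[X]_X_XX   read X → write X, move →, go to s1
s1 | _YX[_]X_XX   read _ → write Y, move →, go to s0
s0 | _YXY[X]_XX   read X → write X, move →, go to s1
s1 | _YXYX[_]XX   read _ → write Y, move →, go to s0
s0 | _YXYXY[X]X   read X → write X, move →, go to s1
s1 | _YXYXYX[X]   read X → write _, move ←, go to s2
s2 | _YXYXY[X]_   read X → write X, move ←, go to s0
s0 | _YXYX[Y]X_
M halts after 19 transitions.

19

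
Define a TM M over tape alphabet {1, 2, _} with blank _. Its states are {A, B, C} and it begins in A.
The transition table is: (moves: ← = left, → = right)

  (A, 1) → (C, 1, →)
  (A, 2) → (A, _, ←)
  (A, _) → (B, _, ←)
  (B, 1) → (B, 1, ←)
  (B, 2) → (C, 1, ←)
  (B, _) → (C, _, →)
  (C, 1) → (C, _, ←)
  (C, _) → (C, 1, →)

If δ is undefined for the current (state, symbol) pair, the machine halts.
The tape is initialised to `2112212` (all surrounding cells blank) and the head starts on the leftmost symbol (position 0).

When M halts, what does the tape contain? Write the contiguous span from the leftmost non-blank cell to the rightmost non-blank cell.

1111112212

A | ___[2]112212   read 2 → write _, move ←, go to A
A | __[_]_112212   read _ → write _, move ←, go to B
B | _[_]__112212   read _ → write _, move →, go to C
C | __[_]_112212   read _ → write 1, move →, go to C
C | __1[_]112212   read _ → write 1, move →, go to C
C | __11[1]12212   read 1 → write _, move ←, go to C
C | __1[1]_12212   read 1 → write _, move ←, go to C
C | __[1]__12212   read 1 → write _, move ←, go to C
C | _[_]___12212   read _ → write 1, move →, go to C
C | _1[_]__12212   read _ → write 1, move →, go to C
C | _11[_]_12212   read _ → write 1, move →, go to C
C | _111[_]12212   read _ → write 1, move →, go to C
C | _1111[1]2212   read 1 → write _, move ←, go to C
C | _111[1]_2212   read 1 → write _, move ←, go to C
C | _11[1]__2212   read 1 → write _, move ←, go to C
C | _1[1]___2212   read 1 → write _, move ←, go to C
C | _[1]____2212   read 1 → write _, move ←, go to C
C | [_]_____2212   read _ → write 1, move →, go to C
C | 1[_]____2212   read _ → write 1, move →, go to C
C | 11[_]___2212   read _ → write 1, move →, go to C
C | 111[_]__2212   read _ → write 1, move →, go to C
C | 1111[_]_2212   read _ → write 1, move →, go to C
C | 11111[_]2212   read _ → write 1, move →, go to C
C | 111111[2]212
The non-blank tape span at halt is 1111112212.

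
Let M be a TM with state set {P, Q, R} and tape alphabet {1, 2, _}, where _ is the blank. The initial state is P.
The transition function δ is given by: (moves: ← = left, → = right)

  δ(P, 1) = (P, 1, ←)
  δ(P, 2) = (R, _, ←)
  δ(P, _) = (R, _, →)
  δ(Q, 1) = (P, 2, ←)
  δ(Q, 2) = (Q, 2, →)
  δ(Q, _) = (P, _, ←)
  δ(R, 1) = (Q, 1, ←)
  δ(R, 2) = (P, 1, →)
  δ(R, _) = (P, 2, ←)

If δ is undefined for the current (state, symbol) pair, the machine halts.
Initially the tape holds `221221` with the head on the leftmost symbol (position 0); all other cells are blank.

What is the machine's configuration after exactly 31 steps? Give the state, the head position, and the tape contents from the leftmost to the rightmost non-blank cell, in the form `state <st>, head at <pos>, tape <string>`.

state=P head=0 tape=____[2]21221   (P,2)→(R,_,←)
state=R head=-1 tape=___[_]_21221   (R,_)→(P,2,←)
state=P head=-2 tape=__[_]2_21221   (P,_)→(R,_,→)
state=R head=-1 tape=___[2]_21221   (R,2)→(P,1,→)
state=P head=0 tape=___1[_]21221   (P,_)→(R,_,→)
state=R head=1 tape=___1_[2]1221   (R,2)→(P,1,→)
state=P head=2 tape=___1_1[1]221   (P,1)→(P,1,←)
state=P head=1 tape=___1_[1]1221   (P,1)→(P,1,←)
state=P head=0 tape=___1[_]11221   (P,_)→(R,_,→)
state=R head=1 tape=___1_[1]1221   (R,1)→(Q,1,←)
state=Q head=0 tape=___1[_]11221   (Q,_)→(P,_,←)
state=P head=-1 tape=___[1]_11221   (P,1)→(P,1,←)
state=P head=-2 tape=__[_]1_11221   (P,_)→(R,_,→)
state=R head=-1 tape=___[1]_11221   (R,1)→(Q,1,←)
state=Q head=-2 tape=__[_]1_11221   (Q,_)→(P,_,←)
state=P head=-3 tape=_[_]_1_11221   (P,_)→(R,_,→)
state=R head=-2 tape=__[_]1_11221   (R,_)→(P,2,←)
state=P head=-3 tape=_[_]21_11221   (P,_)→(R,_,→)
state=R head=-2 tape=__[2]1_11221   (R,2)→(P,1,→)
state=P head=-1 tape=__1[1]_11221   (P,1)→(P,1,←)
state=P head=-2 tape=__[1]1_11221   (P,1)→(P,1,←)
state=P head=-3 tape=_[_]11_11221   (P,_)→(R,_,→)
state=R head=-2 tape=__[1]1_11221   (R,1)→(Q,1,←)
state=Q head=-3 tape=_[_]11_11221   (Q,_)→(P,_,←)
state=P head=-4 tape=[_]_11_11221   (P,_)→(R,_,→)
state=R head=-3 tape=_[_]11_11221   (R,_)→(P,2,←)
state=P head=-4 tape=[_]211_11221   (P,_)→(R,_,→)
state=R head=-3 tape=_[2]11_11221   (R,2)→(P,1,→)
state=P head=-2 tape=_1[1]1_11221   (P,1)→(P,1,←)
state=P head=-3 tape=_[1]11_11221   (P,1)→(P,1,←)
state=P head=-4 tape=[_]111_11221   (P,_)→(R,_,→)
state=R head=-3 tape=_[1]11_11221
After 31 steps: state R, head at -3, tape 111_11221.

state R, head at -3, tape 111_11221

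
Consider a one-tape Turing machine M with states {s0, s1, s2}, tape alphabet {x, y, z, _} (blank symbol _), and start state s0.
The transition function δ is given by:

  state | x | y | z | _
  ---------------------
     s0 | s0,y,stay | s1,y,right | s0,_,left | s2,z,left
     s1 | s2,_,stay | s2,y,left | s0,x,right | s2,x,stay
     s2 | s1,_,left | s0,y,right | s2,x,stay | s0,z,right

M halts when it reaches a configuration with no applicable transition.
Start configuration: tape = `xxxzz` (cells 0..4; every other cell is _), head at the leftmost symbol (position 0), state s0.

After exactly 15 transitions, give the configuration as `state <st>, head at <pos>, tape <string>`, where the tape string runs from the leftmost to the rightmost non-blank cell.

state s1, head at 4, tape yzyy

s0 | [x]xxzz   read x → write y, move stay, go to s0
s0 | [y]xxzz   read y → write y, move right, go to s1
s1 | y[x]xzz   read x → write _, move stay, go to s2
s2 | y[_]xzz   read _ → write z, move right, go to s0
s0 | yz[x]zz   read x → write y, move stay, go to s0
s0 | yz[y]zz   read y → write y, move right, go to s1
s1 | yzy[z]z   read z → write x, move right, go to s0
s0 | yzyx[z]   read z → write _, move left, go to s0
s0 | yzy[x]_   read x → write y, move stay, go to s0
s0 | yzy[y]_   read y → write y, move right, go to s1
s1 | yzyy[_]   read _ → write x, move stay, go to s2
s2 | yzyy[x]   read x → write _, move left, go to s1
s1 | yzy[y]_   read y → write y, move left, go to s2
s2 | yz[y]y_   read y → write y, move right, go to s0
s0 | yzy[y]_   read y → write y, move right, go to s1
s1 | yzyy[_]
After 15 steps: state s1, head at 4, tape yzyy.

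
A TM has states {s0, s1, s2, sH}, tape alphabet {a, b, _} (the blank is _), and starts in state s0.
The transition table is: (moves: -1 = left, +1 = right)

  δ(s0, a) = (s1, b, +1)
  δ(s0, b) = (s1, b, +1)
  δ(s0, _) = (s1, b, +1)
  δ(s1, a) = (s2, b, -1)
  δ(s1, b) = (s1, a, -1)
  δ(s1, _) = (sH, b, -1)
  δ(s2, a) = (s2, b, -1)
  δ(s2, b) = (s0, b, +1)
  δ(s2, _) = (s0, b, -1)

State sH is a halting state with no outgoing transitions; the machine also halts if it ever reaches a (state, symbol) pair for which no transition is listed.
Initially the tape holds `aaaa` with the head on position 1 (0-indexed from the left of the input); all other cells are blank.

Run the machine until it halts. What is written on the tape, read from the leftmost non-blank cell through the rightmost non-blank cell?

abbbb

state=s0 head=1 tape=a[a]aa_   (s0,a)→(s1,b,+1)
state=s1 head=2 tape=ab[a]a_   (s1,a)→(s2,b,-1)
state=s2 head=1 tape=a[b]ba_   (s2,b)→(s0,b,+1)
state=s0 head=2 tape=ab[b]a_   (s0,b)→(s1,b,+1)
state=s1 head=3 tape=abb[a]_   (s1,a)→(s2,b,-1)
state=s2 head=2 tape=ab[b]b_   (s2,b)→(s0,b,+1)
state=s0 head=3 tape=abb[b]_   (s0,b)→(s1,b,+1)
state=s1 head=4 tape=abbb[_]   (s1,_)→(sH,b,-1)
state=sH head=3 tape=abb[b]b
The non-blank tape span at halt is abbbb.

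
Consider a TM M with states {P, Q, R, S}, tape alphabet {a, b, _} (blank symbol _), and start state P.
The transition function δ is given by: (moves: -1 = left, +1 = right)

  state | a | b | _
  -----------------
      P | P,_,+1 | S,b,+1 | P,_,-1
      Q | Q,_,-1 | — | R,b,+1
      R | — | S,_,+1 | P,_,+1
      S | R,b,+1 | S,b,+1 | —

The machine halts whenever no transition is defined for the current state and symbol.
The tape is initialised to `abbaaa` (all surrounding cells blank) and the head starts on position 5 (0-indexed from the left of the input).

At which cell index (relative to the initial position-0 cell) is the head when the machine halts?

3

P | abbaa[a]_   read a → write _, move +1, go to P
P | abbaa_[_]   read _ → write _, move -1, go to P
P | abbaa[_]_   read _ → write _, move -1, go to P
P | abba[a]__   read a → write _, move +1, go to P
P | abba_[_]_   read _ → write _, move -1, go to P
P | abba[_]__   read _ → write _, move -1, go to P
P | abb[a]___   read a → write _, move +1, go to P
P | abb_[_]__   read _ → write _, move -1, go to P
P | abb[_]___   read _ → write _, move -1, go to P
P | ab[b]____   read b → write b, move +1, go to S
S | abb[_]___
At halt the head is at cell 3.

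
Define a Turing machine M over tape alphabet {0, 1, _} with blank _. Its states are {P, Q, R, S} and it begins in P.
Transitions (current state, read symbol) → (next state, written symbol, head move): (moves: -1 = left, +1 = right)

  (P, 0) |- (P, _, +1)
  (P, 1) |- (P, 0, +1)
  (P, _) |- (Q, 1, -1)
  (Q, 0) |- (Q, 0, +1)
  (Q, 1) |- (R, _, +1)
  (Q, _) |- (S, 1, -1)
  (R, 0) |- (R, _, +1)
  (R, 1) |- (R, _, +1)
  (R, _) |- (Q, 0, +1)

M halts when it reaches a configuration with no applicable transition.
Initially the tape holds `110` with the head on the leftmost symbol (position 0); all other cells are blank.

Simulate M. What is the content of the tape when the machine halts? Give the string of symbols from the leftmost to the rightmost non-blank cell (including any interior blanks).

P | [1]10_   read 1 → write 0, move +1, go to P
P | 0[1]0_   read 1 → write 0, move +1, go to P
P | 00[0]_   read 0 → write _, move +1, go to P
P | 00_[_]   read _ → write 1, move -1, go to Q
Q | 00[_]1   read _ → write 1, move -1, go to S
S | 0[0]11
The non-blank tape span at halt is 0011.

0011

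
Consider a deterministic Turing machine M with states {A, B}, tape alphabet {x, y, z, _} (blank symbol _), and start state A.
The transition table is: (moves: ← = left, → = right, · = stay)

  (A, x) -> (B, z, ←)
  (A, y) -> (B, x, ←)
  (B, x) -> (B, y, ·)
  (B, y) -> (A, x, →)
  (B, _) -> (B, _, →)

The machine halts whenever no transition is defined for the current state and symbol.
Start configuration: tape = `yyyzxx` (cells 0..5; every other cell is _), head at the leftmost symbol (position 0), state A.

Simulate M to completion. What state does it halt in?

state=A head=0 tape=_[y]yyzxx   (A,y)→(B,x,←)
state=B head=-1 tape=[_]xyyzxx   (B,_)→(B,_,→)
state=B head=0 tape=_[x]yyzxx   (B,x)→(B,y,·)
state=B head=0 tape=_[y]yyzxx   (B,y)→(A,x,→)
state=A head=1 tape=_x[y]yzxx   (A,y)→(B,x,←)
state=B head=0 tape=_[x]xyzxx   (B,x)→(B,y,·)
state=B head=0 tape=_[y]xyzxx   (B,y)→(A,x,→)
state=A head=1 tape=_x[x]yzxx   (A,x)→(B,z,←)
state=B head=0 tape=_[x]zyzxx   (B,x)→(B,y,·)
state=B head=0 tape=_[y]zyzxx   (B,y)→(A,x,→)
state=A head=1 tape=_x[z]yzxx
No transition is defined for (A, z); M halts in state A.

A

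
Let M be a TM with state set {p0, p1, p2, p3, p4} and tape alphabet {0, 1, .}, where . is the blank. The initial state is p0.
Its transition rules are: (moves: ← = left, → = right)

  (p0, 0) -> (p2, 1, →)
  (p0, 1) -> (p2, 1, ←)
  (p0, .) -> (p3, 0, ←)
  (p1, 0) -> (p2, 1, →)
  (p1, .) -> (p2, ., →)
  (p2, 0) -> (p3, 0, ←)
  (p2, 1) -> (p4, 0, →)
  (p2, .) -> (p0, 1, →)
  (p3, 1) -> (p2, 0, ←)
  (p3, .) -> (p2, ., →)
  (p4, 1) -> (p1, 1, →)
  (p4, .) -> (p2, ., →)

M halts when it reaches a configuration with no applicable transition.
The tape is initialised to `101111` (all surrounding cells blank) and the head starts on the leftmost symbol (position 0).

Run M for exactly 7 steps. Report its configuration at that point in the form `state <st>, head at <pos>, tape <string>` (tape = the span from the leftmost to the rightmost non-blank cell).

state=p0 head=0 tape=.[1]01111   (p0,1)→(p2,1,←)
state=p2 head=-1 tape=[.]101111   (p2,.)→(p0,1,→)
state=p0 head=0 tape=1[1]01111   (p0,1)→(p2,1,←)
state=p2 head=-1 tape=[1]101111   (p2,1)→(p4,0,→)
state=p4 head=0 tape=0[1]01111   (p4,1)→(p1,1,→)
state=p1 head=1 tape=01[0]1111   (p1,0)→(p2,1,→)
state=p2 head=2 tape=011[1]111   (p2,1)→(p4,0,→)
state=p4 head=3 tape=0110[1]11
After 7 steps: state p4, head at 3, tape 0110111.

state p4, head at 3, tape 0110111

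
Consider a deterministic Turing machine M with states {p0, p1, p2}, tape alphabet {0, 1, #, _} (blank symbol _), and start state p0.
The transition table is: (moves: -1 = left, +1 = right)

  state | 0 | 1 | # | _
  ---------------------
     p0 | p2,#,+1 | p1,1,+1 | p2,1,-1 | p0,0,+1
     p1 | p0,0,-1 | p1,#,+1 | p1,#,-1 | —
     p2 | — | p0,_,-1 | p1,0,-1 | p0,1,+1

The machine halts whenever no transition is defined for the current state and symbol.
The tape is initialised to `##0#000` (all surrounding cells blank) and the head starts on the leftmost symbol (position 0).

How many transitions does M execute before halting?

10

state=p0 head=0 tape=__[#]#0#000   (p0,#)→(p2,1,-1)
state=p2 head=-1 tape=_[_]1#0#000   (p2,_)→(p0,1,+1)
state=p0 head=0 tape=_1[1]#0#000   (p0,1)→(p1,1,+1)
state=p1 head=1 tape=_11[#]0#000   (p1,#)→(p1,#,-1)
state=p1 head=0 tape=_1[1]#0#000   (p1,1)→(p1,#,+1)
state=p1 head=1 tape=_1#[#]0#000   (p1,#)→(p1,#,-1)
state=p1 head=0 tape=_1[#]#0#000   (p1,#)→(p1,#,-1)
state=p1 head=-1 tape=_[1]##0#000   (p1,1)→(p1,#,+1)
state=p1 head=0 tape=_#[#]#0#000   (p1,#)→(p1,#,-1)
state=p1 head=-1 tape=_[#]##0#000   (p1,#)→(p1,#,-1)
state=p1 head=-2 tape=[_]###0#000
M halts after 10 transitions.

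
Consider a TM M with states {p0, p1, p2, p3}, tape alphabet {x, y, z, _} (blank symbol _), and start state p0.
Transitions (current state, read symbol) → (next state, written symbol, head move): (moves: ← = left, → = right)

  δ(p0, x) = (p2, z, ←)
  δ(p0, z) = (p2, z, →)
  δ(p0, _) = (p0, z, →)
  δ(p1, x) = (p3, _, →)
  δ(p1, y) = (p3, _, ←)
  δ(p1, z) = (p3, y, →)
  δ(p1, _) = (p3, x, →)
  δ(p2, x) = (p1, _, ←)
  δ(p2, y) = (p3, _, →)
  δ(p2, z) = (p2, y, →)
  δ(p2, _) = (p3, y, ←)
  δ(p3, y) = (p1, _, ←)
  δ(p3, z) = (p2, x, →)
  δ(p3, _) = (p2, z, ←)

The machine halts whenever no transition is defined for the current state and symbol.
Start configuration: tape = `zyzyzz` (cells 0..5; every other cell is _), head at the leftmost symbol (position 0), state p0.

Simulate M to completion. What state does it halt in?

p0 | [z]yzyzz__   read z → write z, move →, go to p2
p2 | z[y]zyzz__   read y → write _, move →, go to p3
p3 | z_[z]yzz__   read z → write x, move →, go to p2
p2 | z_x[y]zz__   read y → write _, move →, go to p3
p3 | z_x_[z]z__   read z → write x, move →, go to p2
p2 | z_x_x[z]__   read z → write y, move →, go to p2
p2 | z_x_xy[_]_   read _ → write y, move ←, go to p3
p3 | z_x_x[y]y_   read y → write _, move ←, go to p1
p1 | z_x_[x]_y_   read x → write _, move →, go to p3
p3 | z_x__[_]y_   read _ → write z, move ←, go to p2
p2 | z_x_[_]zy_   read _ → write y, move ←, go to p3
p3 | z_x[_]yzy_   read _ → write z, move ←, go to p2
p2 | z_[x]zyzy_   read x → write _, move ←, go to p1
p1 | z[_]_zyzy_   read _ → write x, move →, go to p3
p3 | zx[_]zyzy_   read _ → write z, move ←, go to p2
p2 | z[x]zzyzy_   read x → write _, move ←, go to p1
p1 | [z]_zzyzy_   read z → write y, move →, go to p3
p3 | y[_]zzyzy_   read _ → write z, move ←, go to p2
p2 | [y]zzzyzy_   read y → write _, move →, go to p3
p3 | _[z]zzyzy_   read z → write x, move →, go to p2
p2 | _x[z]zyzy_   read z → write y, move →, go to p2
p2 | _xy[z]yzy_   read z → write y, move →, go to p2
p2 | _xyy[y]zy_   read y → write _, move →, go to p3
p3 | _xyy_[z]y_   read z → write x, move →, go to p2
p2 | _xyy_x[y]_   read y → write _, move →, go to p3
p3 | _xyy_x_[_]   read _ → write z, move ←, go to p2
p2 | _xyy_x[_]z   read _ → write y, move ←, go to p3
p3 | _xyy_[x]yz
No transition is defined for (p3, x); M halts in state p3.

p3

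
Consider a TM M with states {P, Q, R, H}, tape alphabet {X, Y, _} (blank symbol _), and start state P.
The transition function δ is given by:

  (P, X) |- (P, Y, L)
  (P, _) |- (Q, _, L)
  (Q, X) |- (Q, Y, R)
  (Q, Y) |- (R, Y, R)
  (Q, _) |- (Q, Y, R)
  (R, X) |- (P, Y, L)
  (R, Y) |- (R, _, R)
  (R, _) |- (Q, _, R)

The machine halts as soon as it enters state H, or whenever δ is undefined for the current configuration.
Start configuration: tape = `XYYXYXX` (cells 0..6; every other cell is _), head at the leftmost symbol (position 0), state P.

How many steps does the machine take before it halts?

P | __[X]YYXYXX   read X → write Y, move L, go to P
P | _[_]YYYXYXX   read _ → write _, move L, go to Q
Q | [_]_YYYXYXX   read _ → write Y, move R, go to Q
Q | Y[_]YYYXYXX   read _ → write Y, move R, go to Q
Q | YY[Y]YYXYXX   read Y → write Y, move R, go to R
R | YYY[Y]YXYXX   read Y → write _, move R, go to R
R | YYY_[Y]XYXX   read Y → write _, move R, go to R
R | YYY__[X]YXX   read X → write Y, move L, go to P
P | YYY_[_]YYXX   read _ → write _, move L, go to Q
Q | YYY[_]_YYXX   read _ → write Y, move R, go to Q
Q | YYYY[_]YYXX   read _ → write Y, move R, go to Q
Q | YYYYY[Y]YXX   read Y → write Y, move R, go to R
R | YYYYYY[Y]XX   read Y → write _, move R, go to R
R | YYYYYY_[X]X   read X → write Y, move L, go to P
P | YYYYYY[_]YX   read _ → write _, move L, go to Q
Q | YYYYY[Y]_YX   read Y → write Y, move R, go to R
R | YYYYYY[_]YX   read _ → write _, move R, go to Q
Q | YYYYYY_[Y]X   read Y → write Y, move R, go to R
R | YYYYYY_Y[X]   read X → write Y, move L, go to P
P | YYYYYY_[Y]Y
M halts after 19 transitions.

19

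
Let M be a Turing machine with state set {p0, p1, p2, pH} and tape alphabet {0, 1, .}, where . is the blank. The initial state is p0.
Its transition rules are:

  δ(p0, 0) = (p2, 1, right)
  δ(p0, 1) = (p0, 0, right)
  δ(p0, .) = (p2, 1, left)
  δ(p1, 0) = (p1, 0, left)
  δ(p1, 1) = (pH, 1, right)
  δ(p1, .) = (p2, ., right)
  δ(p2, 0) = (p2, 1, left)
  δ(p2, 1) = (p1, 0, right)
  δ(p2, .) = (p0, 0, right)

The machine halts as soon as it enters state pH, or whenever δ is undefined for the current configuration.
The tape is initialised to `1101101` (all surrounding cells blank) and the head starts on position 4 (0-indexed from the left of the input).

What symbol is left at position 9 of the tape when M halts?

1

p0 | 1101[1]01....   read 1 → write 0, move right, go to p0
p0 | 11010[0]1....   read 0 → write 1, move right, go to p2
p2 | 110101[1]....   read 1 → write 0, move right, go to p1
p1 | 1101010[.]...   read . → write ., move right, go to p2
p2 | 1101010.[.]..   read . → write 0, move right, go to p0
p0 | 1101010.0[.].   read . → write 1, move left, go to p2
p2 | 1101010.[0]1.   read 0 → write 1, move left, go to p2
p2 | 1101010[.]11.   read . → write 0, move right, go to p0
p0 | 11010100[1]1.   read 1 → write 0, move right, go to p0
p0 | 110101000[1].   read 1 → write 0, move right, go to p0
p0 | 1101010000[.]   read . → write 1, move left, go to p2
p2 | 110101000[0]1   read 0 → write 1, move left, go to p2
p2 | 11010100[0]11   read 0 → write 1, move left, go to p2
p2 | 1101010[0]111   read 0 → write 1, move left, go to p2
p2 | 110101[0]1111   read 0 → write 1, move left, go to p2
p2 | 11010[1]11111   read 1 → write 0, move right, go to p1
p1 | 110100[1]1111   read 1 → write 1, move right, go to pH
pH | 1101001[1]111
Cell 9 holds 1 when M halts.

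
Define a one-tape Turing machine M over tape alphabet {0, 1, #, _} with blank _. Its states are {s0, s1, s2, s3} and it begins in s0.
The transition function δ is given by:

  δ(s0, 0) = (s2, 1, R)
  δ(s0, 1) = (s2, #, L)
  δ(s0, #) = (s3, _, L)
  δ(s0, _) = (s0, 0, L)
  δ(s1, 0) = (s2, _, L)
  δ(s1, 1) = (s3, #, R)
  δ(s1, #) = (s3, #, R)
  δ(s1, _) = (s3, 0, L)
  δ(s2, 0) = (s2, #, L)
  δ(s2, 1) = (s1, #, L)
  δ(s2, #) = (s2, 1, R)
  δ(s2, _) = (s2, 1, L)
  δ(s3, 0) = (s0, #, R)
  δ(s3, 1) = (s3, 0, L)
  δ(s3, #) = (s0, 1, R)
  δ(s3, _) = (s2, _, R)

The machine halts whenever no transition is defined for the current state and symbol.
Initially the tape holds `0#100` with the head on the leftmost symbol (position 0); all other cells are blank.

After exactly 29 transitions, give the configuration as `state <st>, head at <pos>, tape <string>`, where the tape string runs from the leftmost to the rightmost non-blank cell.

state s3, head at 3, tape 1###1

state=s0 head=0 tape=[0]#100   (s0,0)→(s2,1,R)
state=s2 head=1 tape=1[#]100   (s2,#)→(s2,1,R)
state=s2 head=2 tape=11[1]00   (s2,1)→(s1,#,L)
state=s1 head=1 tape=1[1]#00   (s1,1)→(s3,#,R)
state=s3 head=2 tape=1#[#]00   (s3,#)→(s0,1,R)
state=s0 head=3 tape=1#1[0]0   (s0,0)→(s2,1,R)
state=s2 head=4 tape=1#11[0]   (s2,0)→(s2,#,L)
state=s2 head=3 tape=1#1[1]#   (s2,1)→(s1,#,L)
state=s1 head=2 tape=1#[1]##   (s1,1)→(s3,#,R)
state=s3 head=3 tape=1##[#]#   (s3,#)→(s0,1,R)
state=s0 head=4 tape=1##1[#]   (s0,#)→(s3,_,L)
state=s3 head=3 tape=1##[1]_   (s3,1)→(s3,0,L)
state=s3 head=2 tape=1#[#]0_   (s3,#)→(s0,1,R)
state=s0 head=3 tape=1#1[0]_   (s0,0)→(s2,1,R)
state=s2 head=4 tape=1#11[_]   (s2,_)→(s2,1,L)
state=s2 head=3 tape=1#1[1]1   (s2,1)→(s1,#,L)
state=s1 head=2 tape=1#[1]#1   (s1,1)→(s3,#,R)
state=s3 head=3 tape=1##[#]1   (s3,#)→(s0,1,R)
state=s0 head=4 tape=1##1[1]   (s0,1)→(s2,#,L)
state=s2 head=3 tape=1##[1]#   (s2,1)→(s1,#,L)
state=s1 head=2 tape=1#[#]##   (s1,#)→(s3,#,R)
state=s3 head=3 tape=1##[#]#   (s3,#)→(s0,1,R)
state=s0 head=4 tape=1##1[#]   (s0,#)→(s3,_,L)
state=s3 head=3 tape=1##[1]_   (s3,1)→(s3,0,L)
state=s3 head=2 tape=1#[#]0_   (s3,#)→(s0,1,R)
state=s0 head=3 tape=1#1[0]_   (s0,0)→(s2,1,R)
state=s2 head=4 tape=1#11[_]   (s2,_)→(s2,1,L)
state=s2 head=3 tape=1#1[1]1   (s2,1)→(s1,#,L)
state=s1 head=2 tape=1#[1]#1   (s1,1)→(s3,#,R)
state=s3 head=3 tape=1##[#]1
After 29 steps: state s3, head at 3, tape 1###1.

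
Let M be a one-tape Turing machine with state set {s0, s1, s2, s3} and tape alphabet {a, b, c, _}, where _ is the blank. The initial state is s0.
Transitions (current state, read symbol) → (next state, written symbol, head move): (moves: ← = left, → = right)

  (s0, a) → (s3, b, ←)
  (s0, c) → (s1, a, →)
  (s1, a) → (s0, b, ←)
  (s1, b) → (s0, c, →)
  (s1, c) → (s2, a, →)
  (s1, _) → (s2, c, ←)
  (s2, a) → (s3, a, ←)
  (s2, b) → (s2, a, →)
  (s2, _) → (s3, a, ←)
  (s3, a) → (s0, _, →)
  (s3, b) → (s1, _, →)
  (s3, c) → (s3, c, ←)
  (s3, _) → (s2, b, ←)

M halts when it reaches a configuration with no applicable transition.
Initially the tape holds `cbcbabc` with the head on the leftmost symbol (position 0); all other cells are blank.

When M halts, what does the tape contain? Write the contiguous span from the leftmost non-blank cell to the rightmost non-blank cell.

ac_acbc

s0 | [c]bcbabc   read c → write a, move →, go to s1
s1 | a[b]cbabc   read b → write c, move →, go to s0
s0 | ac[c]babc   read c → write a, move →, go to s1
s1 | aca[b]abc   read b → write c, move →, go to s0
s0 | acac[a]bc   read a → write b, move ←, go to s3
s3 | aca[c]bbc   read c → write c, move ←, go to s3
s3 | ac[a]cbbc   read a → write _, move →, go to s0
s0 | ac_[c]bbc   read c → write a, move →, go to s1
s1 | ac_a[b]bc   read b → write c, move →, go to s0
s0 | ac_ac[b]c
The non-blank tape span at halt is ac_acbc.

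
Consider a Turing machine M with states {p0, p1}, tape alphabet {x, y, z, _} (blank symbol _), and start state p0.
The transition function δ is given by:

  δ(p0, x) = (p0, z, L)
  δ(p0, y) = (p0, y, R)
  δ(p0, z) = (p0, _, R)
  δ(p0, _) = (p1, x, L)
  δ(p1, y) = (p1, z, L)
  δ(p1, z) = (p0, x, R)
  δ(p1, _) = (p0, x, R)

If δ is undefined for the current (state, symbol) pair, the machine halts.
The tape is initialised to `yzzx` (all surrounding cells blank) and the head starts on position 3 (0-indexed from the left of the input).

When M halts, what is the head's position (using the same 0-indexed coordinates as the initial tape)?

state=p0 head=3 tape=_yzz[x]__   (p0,x)→(p0,z,L)
state=p0 head=2 tape=_yz[z]z__   (p0,z)→(p0,_,R)
state=p0 head=3 tape=_yz_[z]__   (p0,z)→(p0,_,R)
state=p0 head=4 tape=_yz__[_]_   (p0,_)→(p1,x,L)
state=p1 head=3 tape=_yz_[_]x_   (p1,_)→(p0,x,R)
state=p0 head=4 tape=_yz_x[x]_   (p0,x)→(p0,z,L)
state=p0 head=3 tape=_yz_[x]z_   (p0,x)→(p0,z,L)
state=p0 head=2 tape=_yz[_]zz_   (p0,_)→(p1,x,L)
state=p1 head=1 tape=_y[z]xzz_   (p1,z)→(p0,x,R)
state=p0 head=2 tape=_yx[x]zz_   (p0,x)→(p0,z,L)
state=p0 head=1 tape=_y[x]zzz_   (p0,x)→(p0,z,L)
state=p0 head=0 tape=_[y]zzzz_   (p0,y)→(p0,y,R)
state=p0 head=1 tape=_y[z]zzz_   (p0,z)→(p0,_,R)
state=p0 head=2 tape=_y_[z]zz_   (p0,z)→(p0,_,R)
state=p0 head=3 tape=_y__[z]z_   (p0,z)→(p0,_,R)
state=p0 head=4 tape=_y___[z]_   (p0,z)→(p0,_,R)
state=p0 head=5 tape=_y____[_]   (p0,_)→(p1,x,L)
state=p1 head=4 tape=_y___[_]x   (p1,_)→(p0,x,R)
state=p0 head=5 tape=_y___x[x]   (p0,x)→(p0,z,L)
state=p0 head=4 tape=_y___[x]z   (p0,x)→(p0,z,L)
state=p0 head=3 tape=_y__[_]zz   (p0,_)→(p1,x,L)
state=p1 head=2 tape=_y_[_]xzz   (p1,_)→(p0,x,R)
state=p0 head=3 tape=_y_x[x]zz   (p0,x)→(p0,z,L)
state=p0 head=2 tape=_y_[x]zzz   (p0,x)→(p0,z,L)
state=p0 head=1 tape=_y[_]zzzz   (p0,_)→(p1,x,L)
state=p1 head=0 tape=_[y]xzzzz   (p1,y)→(p1,z,L)
state=p1 head=-1 tape=[_]zxzzzz   (p1,_)→(p0,x,R)
state=p0 head=0 tape=x[z]xzzzz   (p0,z)→(p0,_,R)
state=p0 head=1 tape=x_[x]zzzz   (p0,x)→(p0,z,L)
state=p0 head=0 tape=x[_]zzzzz   (p0,_)→(p1,x,L)
state=p1 head=-1 tape=[x]xzzzzz
At halt the head is at cell -1.

-1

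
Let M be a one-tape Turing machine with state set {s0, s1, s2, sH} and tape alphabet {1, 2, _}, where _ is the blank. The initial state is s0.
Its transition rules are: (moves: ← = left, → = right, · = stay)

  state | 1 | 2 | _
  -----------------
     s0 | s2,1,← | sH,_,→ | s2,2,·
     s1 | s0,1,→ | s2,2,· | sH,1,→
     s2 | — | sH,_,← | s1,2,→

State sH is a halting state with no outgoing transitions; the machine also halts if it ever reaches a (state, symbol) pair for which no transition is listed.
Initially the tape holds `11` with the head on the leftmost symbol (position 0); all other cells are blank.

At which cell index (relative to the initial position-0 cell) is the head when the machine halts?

state=s0 head=0 tape=_[1]1   (s0,1)→(s2,1,←)
state=s2 head=-1 tape=[_]11   (s2,_)→(s1,2,→)
state=s1 head=0 tape=2[1]1   (s1,1)→(s0,1,→)
state=s0 head=1 tape=21[1]   (s0,1)→(s2,1,←)
state=s2 head=0 tape=2[1]1
At halt the head is at cell 0.

0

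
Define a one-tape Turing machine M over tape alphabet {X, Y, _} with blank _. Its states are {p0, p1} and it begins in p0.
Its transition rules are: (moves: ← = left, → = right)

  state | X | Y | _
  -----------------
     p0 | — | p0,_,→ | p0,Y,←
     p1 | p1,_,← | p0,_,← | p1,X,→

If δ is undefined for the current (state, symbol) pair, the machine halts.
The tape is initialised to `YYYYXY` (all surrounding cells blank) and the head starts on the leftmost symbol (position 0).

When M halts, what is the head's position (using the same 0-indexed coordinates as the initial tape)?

state=p0 head=0 tape=[Y]YYYXY   (p0,Y)→(p0,_,→)
state=p0 head=1 tape=_[Y]YYXY   (p0,Y)→(p0,_,→)
state=p0 head=2 tape=__[Y]YXY   (p0,Y)→(p0,_,→)
state=p0 head=3 tape=___[Y]XY   (p0,Y)→(p0,_,→)
state=p0 head=4 tape=____[X]Y
At halt the head is at cell 4.

4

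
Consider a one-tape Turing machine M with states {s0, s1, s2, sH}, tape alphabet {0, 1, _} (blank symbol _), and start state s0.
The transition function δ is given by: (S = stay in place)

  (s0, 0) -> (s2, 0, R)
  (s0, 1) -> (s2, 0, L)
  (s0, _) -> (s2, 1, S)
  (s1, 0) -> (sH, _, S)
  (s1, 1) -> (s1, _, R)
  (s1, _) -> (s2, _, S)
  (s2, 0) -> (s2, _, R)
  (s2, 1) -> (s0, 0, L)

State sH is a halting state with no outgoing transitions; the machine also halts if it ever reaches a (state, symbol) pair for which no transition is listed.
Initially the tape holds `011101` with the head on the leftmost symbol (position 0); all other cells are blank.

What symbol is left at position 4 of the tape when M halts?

state=s0 head=0 tape=[0]11101_   (s0,0)→(s2,0,R)
state=s2 head=1 tape=0[1]1101_   (s2,1)→(s0,0,L)
state=s0 head=0 tape=[0]01101_   (s0,0)→(s2,0,R)
state=s2 head=1 tape=0[0]1101_   (s2,0)→(s2,_,R)
state=s2 head=2 tape=0_[1]101_   (s2,1)→(s0,0,L)
state=s0 head=1 tape=0[_]0101_   (s0,_)→(s2,1,S)
state=s2 head=1 tape=0[1]0101_   (s2,1)→(s0,0,L)
state=s0 head=0 tape=[0]00101_   (s0,0)→(s2,0,R)
state=s2 head=1 tape=0[0]0101_   (s2,0)→(s2,_,R)
state=s2 head=2 tape=0_[0]101_   (s2,0)→(s2,_,R)
state=s2 head=3 tape=0__[1]01_   (s2,1)→(s0,0,L)
state=s0 head=2 tape=0_[_]001_   (s0,_)→(s2,1,S)
state=s2 head=2 tape=0_[1]001_   (s2,1)→(s0,0,L)
state=s0 head=1 tape=0[_]0001_   (s0,_)→(s2,1,S)
state=s2 head=1 tape=0[1]0001_   (s2,1)→(s0,0,L)
state=s0 head=0 tape=[0]00001_   (s0,0)→(s2,0,R)
state=s2 head=1 tape=0[0]0001_   (s2,0)→(s2,_,R)
state=s2 head=2 tape=0_[0]001_   (s2,0)→(s2,_,R)
state=s2 head=3 tape=0__[0]01_   (s2,0)→(s2,_,R)
state=s2 head=4 tape=0___[0]1_   (s2,0)→(s2,_,R)
state=s2 head=5 tape=0____[1]_   (s2,1)→(s0,0,L)
state=s0 head=4 tape=0___[_]0_   (s0,_)→(s2,1,S)
state=s2 head=4 tape=0___[1]0_   (s2,1)→(s0,0,L)
state=s0 head=3 tape=0__[_]00_   (s0,_)→(s2,1,S)
state=s2 head=3 tape=0__[1]00_   (s2,1)→(s0,0,L)
state=s0 head=2 tape=0_[_]000_   (s0,_)→(s2,1,S)
state=s2 head=2 tape=0_[1]000_   (s2,1)→(s0,0,L)
state=s0 head=1 tape=0[_]0000_   (s0,_)→(s2,1,S)
state=s2 head=1 tape=0[1]0000_   (s2,1)→(s0,0,L)
state=s0 head=0 tape=[0]00000_   (s0,0)→(s2,0,R)
state=s2 head=1 tape=0[0]0000_   (s2,0)→(s2,_,R)
state=s2 head=2 tape=0_[0]000_   (s2,0)→(s2,_,R)
state=s2 head=3 tape=0__[0]00_   (s2,0)→(s2,_,R)
state=s2 head=4 tape=0___[0]0_   (s2,0)→(s2,_,R)
state=s2 head=5 tape=0____[0]_   (s2,0)→(s2,_,R)
state=s2 head=6 tape=0_____[_]
Cell 4 holds _ when M halts.

_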